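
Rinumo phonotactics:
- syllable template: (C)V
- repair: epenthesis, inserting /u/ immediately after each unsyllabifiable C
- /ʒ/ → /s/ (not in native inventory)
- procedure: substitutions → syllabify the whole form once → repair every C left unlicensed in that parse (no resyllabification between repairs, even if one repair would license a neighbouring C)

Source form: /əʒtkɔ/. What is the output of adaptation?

Substitution: /ʒ/ → /s/, giving /əstkɔ/.
The consonants /s/, /t/ cannot be parsed into a legal (C)V syllable (no codas are permitted; onsets are limited to one consonant).
Inserting the epenthetic vowel yields /s/ → /su/, /t/ → /tu/.

əsutukɔ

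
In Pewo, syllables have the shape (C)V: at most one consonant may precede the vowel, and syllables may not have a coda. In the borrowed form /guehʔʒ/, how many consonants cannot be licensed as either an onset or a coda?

The consonants /h/, /ʔ/, /ʒ/ cannot be parsed into a legal (C)V syllable (no codas are permitted; onsets are limited to one consonant).

3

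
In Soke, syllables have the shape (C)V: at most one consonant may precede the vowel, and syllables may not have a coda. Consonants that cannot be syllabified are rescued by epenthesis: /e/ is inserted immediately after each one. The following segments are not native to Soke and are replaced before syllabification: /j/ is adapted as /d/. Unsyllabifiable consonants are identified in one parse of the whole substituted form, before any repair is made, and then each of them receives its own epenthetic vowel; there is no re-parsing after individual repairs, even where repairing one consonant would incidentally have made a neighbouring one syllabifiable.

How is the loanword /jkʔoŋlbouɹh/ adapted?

dekeʔoŋelebouɹehe

Substitution: /j/ → /d/, giving /dkʔoŋlbouɹh/.
Under (C)V, the unsyllabifiable consonants are /d/, /k/, /ŋ/, /l/, /ɹ/, /h/ (no codas are permitted; onsets are limited to one consonant).
Epenthesis after each stranded consonant: /d/ → /de/, /k/ → /ke/, /ŋ/ → /ŋe/, /l/ → /le/, /ɹ/ → /ɹe/, /h/ → /he/.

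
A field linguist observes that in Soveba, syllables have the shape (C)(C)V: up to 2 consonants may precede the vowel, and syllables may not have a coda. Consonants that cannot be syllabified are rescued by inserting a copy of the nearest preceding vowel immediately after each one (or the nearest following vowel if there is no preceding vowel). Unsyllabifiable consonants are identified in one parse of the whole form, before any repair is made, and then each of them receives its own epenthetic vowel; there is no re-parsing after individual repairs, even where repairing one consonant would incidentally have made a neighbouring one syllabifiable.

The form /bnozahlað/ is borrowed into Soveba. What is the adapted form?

bnozahlaða

Under (C)(C)V, the unsyllabifiable consonants are /ð/ (no codas are permitted; onsets may contain at most 2 consonants).
Each unlicensed consonant becomes the onset of a new syllable: /ð/ → /ða/.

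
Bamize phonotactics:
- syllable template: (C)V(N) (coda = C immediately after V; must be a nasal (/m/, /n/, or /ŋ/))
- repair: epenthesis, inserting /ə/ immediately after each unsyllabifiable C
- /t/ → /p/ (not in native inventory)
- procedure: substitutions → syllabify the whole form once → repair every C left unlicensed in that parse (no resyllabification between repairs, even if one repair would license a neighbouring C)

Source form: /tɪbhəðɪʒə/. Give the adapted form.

pɪbəhəðɪʒə

Substitution: /t/ → /p/, giving /pɪbhəðɪʒə/.
Syllabifying with onset maximization leaves /b/ stranded (only a nasal (/m/, /n/, or /ŋ/) is licensed in coda position; onsets are limited to one consonant).
Each unlicensed consonant becomes the onset of a new syllable: /b/ → /bə/.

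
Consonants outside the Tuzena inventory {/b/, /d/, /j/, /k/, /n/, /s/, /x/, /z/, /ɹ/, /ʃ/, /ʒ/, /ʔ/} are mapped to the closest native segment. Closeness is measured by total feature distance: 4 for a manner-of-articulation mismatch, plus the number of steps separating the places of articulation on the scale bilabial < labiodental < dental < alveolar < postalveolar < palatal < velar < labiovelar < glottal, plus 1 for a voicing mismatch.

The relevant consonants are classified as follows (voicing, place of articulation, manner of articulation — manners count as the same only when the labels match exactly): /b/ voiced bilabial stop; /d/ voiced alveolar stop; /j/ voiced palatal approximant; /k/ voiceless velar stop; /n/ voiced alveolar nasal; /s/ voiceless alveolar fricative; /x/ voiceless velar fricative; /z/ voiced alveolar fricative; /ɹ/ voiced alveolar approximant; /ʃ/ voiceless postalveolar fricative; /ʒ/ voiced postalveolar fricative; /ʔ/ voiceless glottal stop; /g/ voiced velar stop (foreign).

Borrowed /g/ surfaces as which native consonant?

k

/k/ is closest: same manner (stop), place distance 0 (velar→velar), voicing differs (+1); total 1. Next closest is /d/ at distance 3.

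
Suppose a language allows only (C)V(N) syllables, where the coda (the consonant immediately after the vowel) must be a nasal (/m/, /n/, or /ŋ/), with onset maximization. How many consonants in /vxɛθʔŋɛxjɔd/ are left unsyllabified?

5

The consonants /v/, /θ/, /ʔ/, /x/, /d/ cannot be parsed into a legal (C)V(N) syllable (only a nasal (/m/, /n/, or /ŋ/) is licensed in coda position; onsets are limited to one consonant).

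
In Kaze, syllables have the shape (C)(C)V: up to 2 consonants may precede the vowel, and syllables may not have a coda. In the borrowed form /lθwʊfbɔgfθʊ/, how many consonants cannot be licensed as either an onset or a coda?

2

Under (C)(C)V, the unsyllabifiable consonants are /l/, /g/ (no codas are permitted; onsets may contain at most 2 consonants).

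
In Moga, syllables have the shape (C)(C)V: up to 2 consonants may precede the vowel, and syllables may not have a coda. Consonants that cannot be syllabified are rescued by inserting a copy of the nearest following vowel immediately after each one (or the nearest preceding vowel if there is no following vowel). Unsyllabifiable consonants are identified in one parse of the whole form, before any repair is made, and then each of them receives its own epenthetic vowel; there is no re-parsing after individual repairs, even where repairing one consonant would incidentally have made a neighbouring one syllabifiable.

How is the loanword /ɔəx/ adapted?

ɔəxə

Syllabifying with onset maximization leaves /x/ stranded (no codas are permitted; onsets may contain at most 2 consonants).
Epenthesis after each stranded consonant: /x/ → /xə/.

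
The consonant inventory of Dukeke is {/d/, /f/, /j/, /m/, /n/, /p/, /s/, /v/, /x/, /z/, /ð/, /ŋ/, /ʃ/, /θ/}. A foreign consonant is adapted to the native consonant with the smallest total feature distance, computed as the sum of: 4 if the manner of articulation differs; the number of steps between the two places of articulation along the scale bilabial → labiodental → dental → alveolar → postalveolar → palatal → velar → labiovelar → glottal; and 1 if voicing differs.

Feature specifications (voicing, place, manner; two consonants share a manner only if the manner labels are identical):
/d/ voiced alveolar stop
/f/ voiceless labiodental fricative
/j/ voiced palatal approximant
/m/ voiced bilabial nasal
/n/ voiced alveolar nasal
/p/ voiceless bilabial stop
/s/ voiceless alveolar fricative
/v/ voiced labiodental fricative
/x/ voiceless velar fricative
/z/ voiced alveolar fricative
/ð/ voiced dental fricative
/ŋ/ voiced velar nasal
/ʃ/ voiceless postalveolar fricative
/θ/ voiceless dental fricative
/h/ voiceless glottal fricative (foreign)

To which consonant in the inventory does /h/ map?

/x/ is closest: same manner (fricative), place distance 2 (glottal→velar), same voicing; total 2. Next closest is /ʃ/ at distance 4.

x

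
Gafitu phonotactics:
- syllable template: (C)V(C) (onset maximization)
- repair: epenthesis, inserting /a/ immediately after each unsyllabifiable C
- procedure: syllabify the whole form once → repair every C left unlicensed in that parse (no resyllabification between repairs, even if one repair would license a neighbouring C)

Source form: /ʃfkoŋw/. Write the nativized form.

Under (C)V(C), the unsyllabifiable consonants are /ʃ/, /f/, /w/ (at most one coda consonant is licensed; onsets are limited to one consonant).
Epenthesis after each stranded consonant: /ʃ/ → /ʃa/, /f/ → /fa/, /w/ → /wa/.

ʃafakoŋwa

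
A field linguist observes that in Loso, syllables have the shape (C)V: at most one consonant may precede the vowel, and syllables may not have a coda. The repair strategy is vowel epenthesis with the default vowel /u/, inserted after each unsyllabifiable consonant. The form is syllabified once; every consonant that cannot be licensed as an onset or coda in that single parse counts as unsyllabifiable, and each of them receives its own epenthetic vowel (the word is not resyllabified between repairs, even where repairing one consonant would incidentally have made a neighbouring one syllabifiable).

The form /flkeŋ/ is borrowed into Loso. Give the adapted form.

fulukeŋu

The consonants /f/, /l/, /ŋ/ cannot be parsed into a legal (C)V syllable (no codas are permitted; onsets are limited to one consonant).
Inserting the epenthetic vowel yields /f/ → /fu/, /l/ → /lu/, /ŋ/ → /ŋu/.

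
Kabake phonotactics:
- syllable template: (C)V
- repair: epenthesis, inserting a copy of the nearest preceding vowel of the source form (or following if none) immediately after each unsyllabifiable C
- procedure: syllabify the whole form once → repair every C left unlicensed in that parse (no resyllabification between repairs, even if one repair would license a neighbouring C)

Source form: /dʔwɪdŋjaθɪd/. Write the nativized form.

Under (C)V, the unsyllabifiable consonants are /d/, /ʔ/, /d/, /ŋ/, /d/ (no codas are permitted; onsets are limited to one consonant).
Inserting the epenthetic vowel yields /d/ → /dɪ/, /ʔ/ → /ʔɪ/, /d/ → /dɪ/, /ŋ/ → /ŋɪ/, /d/ → /dɪ/.

dɪʔɪwɪdɪŋɪjaθɪdɪ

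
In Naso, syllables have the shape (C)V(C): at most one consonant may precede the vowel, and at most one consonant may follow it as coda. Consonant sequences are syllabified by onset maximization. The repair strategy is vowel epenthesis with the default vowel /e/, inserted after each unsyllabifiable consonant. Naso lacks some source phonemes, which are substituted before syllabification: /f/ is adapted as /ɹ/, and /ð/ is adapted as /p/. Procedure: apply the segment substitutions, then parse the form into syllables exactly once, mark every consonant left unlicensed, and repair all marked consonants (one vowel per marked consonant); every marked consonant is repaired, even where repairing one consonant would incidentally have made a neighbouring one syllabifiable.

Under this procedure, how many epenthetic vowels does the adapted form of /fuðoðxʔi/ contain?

After substitution the input is /ɹupopxʔi/.
The unsyllabifiable consonants are /x/; each receives one epenthetic vowel.

1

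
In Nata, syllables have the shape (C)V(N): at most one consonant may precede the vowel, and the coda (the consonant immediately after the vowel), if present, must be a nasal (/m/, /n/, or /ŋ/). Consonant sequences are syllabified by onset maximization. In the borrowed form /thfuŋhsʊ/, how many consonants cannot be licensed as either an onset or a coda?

Syllabifying with onset maximization leaves /t/, /h/, /h/ stranded (only a nasal (/m/, /n/, or /ŋ/) is licensed in coda position; onsets are limited to one consonant).

3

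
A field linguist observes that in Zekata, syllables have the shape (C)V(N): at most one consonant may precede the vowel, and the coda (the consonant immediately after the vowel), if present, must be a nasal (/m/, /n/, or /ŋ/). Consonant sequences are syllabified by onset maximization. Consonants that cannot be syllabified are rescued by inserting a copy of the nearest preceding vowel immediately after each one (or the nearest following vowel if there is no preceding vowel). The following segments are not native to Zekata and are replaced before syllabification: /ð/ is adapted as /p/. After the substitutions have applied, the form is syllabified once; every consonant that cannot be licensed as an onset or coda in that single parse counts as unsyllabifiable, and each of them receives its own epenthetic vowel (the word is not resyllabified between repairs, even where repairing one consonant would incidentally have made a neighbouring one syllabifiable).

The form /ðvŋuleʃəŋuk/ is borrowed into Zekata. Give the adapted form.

Substitution: /ð/ → /p/, giving /pvŋuleʃəŋuk/.
Syllabifying with onset maximization leaves /p/, /v/, /k/ stranded (only a nasal (/m/, /n/, or /ŋ/) is licensed in coda position; onsets are limited to one consonant).
Epenthesis after each stranded consonant: /p/ → /pu/, /v/ → /vu/, /k/ → /ku/.

puvuŋuleʃəŋuku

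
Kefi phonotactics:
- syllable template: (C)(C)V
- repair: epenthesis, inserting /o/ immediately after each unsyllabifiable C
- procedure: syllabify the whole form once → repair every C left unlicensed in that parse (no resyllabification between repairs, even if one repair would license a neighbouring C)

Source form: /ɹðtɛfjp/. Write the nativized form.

ɹoðtɛfojopo

Syllabifying with onset maximization leaves /ɹ/, /f/, /j/, /p/ stranded (no codas are permitted; onsets may contain at most 2 consonants).
Epenthesis after each stranded consonant: /ɹ/ → /ɹo/, /f/ → /fo/, /j/ → /jo/, /p/ → /po/.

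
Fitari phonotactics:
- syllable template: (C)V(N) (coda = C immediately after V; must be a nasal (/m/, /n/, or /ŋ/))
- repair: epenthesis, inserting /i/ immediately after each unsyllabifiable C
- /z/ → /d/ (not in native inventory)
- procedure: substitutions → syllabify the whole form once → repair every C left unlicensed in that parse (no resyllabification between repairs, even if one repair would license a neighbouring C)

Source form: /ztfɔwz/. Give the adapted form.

Substitution: /z/ → /d/, giving /dtfɔwd/.
Under (C)V(N), the unsyllabifiable consonants are /d/, /t/, /w/, /d/ (only a nasal (/m/, /n/, or /ŋ/) is licensed in coda position; onsets are limited to one consonant).
Inserting the epenthetic vowel yields /d/ → /di/, /t/ → /ti/, /w/ → /wi/, /d/ → /di/.

ditifɔwidi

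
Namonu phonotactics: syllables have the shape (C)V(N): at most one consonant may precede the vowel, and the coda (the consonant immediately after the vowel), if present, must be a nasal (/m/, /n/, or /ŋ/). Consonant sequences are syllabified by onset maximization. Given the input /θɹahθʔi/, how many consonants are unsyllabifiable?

3

The consonants /θ/, /h/, /θ/ cannot be parsed into a legal (C)V(N) syllable (only a nasal (/m/, /n/, or /ŋ/) is licensed in coda position; onsets are limited to one consonant).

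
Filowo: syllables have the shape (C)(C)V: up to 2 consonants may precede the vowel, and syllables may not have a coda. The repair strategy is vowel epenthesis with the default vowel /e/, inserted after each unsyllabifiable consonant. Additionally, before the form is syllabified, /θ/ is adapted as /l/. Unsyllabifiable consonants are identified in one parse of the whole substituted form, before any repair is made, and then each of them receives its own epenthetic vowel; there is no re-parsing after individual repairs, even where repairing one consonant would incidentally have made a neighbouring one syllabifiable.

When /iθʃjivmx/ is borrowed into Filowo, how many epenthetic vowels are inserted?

4

After substitution the input is /ilʃjivmx/.
The unsyllabifiable consonants are /l/, /v/, /m/, /x/; each receives one epenthetic vowel.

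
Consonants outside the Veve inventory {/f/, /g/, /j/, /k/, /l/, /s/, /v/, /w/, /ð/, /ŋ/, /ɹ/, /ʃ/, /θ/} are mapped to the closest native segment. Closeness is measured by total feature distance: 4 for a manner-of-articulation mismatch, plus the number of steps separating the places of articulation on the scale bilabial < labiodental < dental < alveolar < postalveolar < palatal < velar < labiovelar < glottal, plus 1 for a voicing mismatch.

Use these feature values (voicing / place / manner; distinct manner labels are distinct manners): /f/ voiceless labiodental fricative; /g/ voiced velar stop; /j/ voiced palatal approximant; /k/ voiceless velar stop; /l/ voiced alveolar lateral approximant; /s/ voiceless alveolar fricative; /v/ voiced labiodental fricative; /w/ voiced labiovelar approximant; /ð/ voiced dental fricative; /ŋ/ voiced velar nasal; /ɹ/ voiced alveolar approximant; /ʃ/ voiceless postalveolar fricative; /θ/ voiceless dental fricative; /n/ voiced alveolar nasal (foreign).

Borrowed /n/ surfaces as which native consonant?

ŋ

/ŋ/ is closest: same manner (nasal), place distance 3 (alveolar→velar), same voicing; total 3. Next closest is /l/ at distance 4.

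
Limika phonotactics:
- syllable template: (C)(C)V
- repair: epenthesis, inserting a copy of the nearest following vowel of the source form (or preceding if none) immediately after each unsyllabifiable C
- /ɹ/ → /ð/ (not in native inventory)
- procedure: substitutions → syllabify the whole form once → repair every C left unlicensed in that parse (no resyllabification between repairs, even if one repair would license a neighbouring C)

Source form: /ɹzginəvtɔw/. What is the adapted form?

ðizginəvtɔwɔ

Substitution: /ɹ/ → /ð/, giving /ðzginəvtɔw/.
Under (C)(C)V, the unsyllabifiable consonants are /ð/, /w/ (no codas are permitted; onsets may contain at most 2 consonants).
Each unlicensed consonant becomes the onset of a new syllable: /ð/ → /ði/, /w/ → /wɔ/.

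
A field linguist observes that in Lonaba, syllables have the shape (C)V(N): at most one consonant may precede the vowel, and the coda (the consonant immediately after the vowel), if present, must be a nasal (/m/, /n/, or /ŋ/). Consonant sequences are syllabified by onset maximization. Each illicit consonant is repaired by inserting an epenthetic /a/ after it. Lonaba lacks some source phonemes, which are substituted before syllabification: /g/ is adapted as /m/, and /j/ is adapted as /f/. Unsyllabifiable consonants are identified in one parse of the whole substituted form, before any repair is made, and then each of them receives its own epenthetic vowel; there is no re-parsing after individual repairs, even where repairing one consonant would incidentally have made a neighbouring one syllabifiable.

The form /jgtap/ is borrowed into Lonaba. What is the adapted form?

Substitution: /j/ → /f/, /g/ → /m/, giving /fmtap/.
The consonants /f/, /m/, /p/ cannot be parsed into a legal (C)V(N) syllable (only a nasal (/m/, /n/, or /ŋ/) is licensed in coda position; onsets are limited to one consonant).
Each unlicensed consonant becomes the onset of a new syllable: /f/ → /fa/, /m/ → /ma/, /p/ → /pa/.

famatapa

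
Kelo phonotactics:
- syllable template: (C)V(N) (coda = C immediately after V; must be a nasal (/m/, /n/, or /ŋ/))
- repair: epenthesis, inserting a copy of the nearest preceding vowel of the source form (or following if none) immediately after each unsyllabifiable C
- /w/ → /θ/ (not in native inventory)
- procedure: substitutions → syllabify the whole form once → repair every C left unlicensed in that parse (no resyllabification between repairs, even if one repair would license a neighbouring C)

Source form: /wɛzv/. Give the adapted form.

θɛzɛvɛ

Substitution: /w/ → /θ/, giving /θɛzv/.
Under (C)V(N), the unsyllabifiable consonants are /z/, /v/ (only a nasal (/m/, /n/, or /ŋ/) is licensed in coda position; onsets are limited to one consonant).
Epenthesis after each stranded consonant: /z/ → /zɛ/, /v/ → /vɛ/.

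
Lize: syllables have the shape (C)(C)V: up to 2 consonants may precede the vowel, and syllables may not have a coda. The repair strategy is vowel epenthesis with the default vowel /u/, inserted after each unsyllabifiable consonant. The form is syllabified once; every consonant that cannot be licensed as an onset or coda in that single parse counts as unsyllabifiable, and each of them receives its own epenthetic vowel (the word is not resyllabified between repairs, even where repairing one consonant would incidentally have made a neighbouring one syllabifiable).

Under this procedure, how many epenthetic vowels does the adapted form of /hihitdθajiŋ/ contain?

2

The unsyllabifiable consonants are /t/, /ŋ/; each receives one epenthetic vowel.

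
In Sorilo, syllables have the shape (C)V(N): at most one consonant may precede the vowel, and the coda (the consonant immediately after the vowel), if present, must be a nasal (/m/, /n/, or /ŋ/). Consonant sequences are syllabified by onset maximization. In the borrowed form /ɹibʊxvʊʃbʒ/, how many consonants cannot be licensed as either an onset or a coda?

Under (C)V(N), the unsyllabifiable consonants are /x/, /ʃ/, /b/, /ʒ/ (only a nasal (/m/, /n/, or /ŋ/) is licensed in coda position; onsets are limited to one consonant).

4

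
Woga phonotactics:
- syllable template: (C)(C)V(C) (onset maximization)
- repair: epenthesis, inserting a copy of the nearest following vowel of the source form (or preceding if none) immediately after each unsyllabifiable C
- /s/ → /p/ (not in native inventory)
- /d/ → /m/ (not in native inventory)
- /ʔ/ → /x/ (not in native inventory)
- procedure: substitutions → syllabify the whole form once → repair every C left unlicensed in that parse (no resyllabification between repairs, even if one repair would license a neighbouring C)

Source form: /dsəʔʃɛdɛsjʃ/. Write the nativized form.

Substitution: /d/ → /m/, /s/ → /p/, /ʔ/ → /x/, giving /mpəxʃɛmɛpjʃ/.
Under (C)(C)V(C), the unsyllabifiable consonants are /j/, /ʃ/ (at most one coda consonant is licensed; onsets may contain at most 2 consonants).
Epenthesis after each stranded consonant: /j/ → /jɛ/, /ʃ/ → /ʃɛ/.

mpəxʃɛmɛpjɛʃɛ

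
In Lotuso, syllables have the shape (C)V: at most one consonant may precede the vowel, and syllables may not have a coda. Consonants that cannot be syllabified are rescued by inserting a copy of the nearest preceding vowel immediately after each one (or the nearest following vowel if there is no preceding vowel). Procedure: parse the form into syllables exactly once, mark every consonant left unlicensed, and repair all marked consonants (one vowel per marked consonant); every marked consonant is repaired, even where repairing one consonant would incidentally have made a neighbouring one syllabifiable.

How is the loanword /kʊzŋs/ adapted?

Under (C)V, the unsyllabifiable consonants are /z/, /ŋ/, /s/ (no codas are permitted; onsets are limited to one consonant).
Epenthesis after each stranded consonant: /z/ → /zʊ/, /ŋ/ → /ŋʊ/, /s/ → /sʊ/.

kʊzʊŋʊsʊ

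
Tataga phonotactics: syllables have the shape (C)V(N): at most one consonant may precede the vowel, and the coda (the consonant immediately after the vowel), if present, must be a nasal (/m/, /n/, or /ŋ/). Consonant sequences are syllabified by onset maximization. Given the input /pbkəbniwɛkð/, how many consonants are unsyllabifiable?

Under (C)V(N), the unsyllabifiable consonants are /p/, /b/, /b/, /k/, /ð/ (only a nasal (/m/, /n/, or /ŋ/) is licensed in coda position; onsets are limited to one consonant).

5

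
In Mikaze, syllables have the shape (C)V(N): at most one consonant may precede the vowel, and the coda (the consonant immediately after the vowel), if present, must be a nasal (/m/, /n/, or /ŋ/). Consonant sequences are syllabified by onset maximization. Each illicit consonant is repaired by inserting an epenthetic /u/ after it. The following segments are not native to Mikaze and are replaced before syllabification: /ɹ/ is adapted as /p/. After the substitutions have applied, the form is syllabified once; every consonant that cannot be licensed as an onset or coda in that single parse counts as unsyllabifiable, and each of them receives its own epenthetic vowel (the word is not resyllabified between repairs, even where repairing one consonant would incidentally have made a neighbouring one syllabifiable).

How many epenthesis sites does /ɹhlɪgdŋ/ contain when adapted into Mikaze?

After substitution the input is /phlɪgdŋ/.
The unsyllabifiable consonants are /p/, /h/, /g/, /d/, /ŋ/; each receives one epenthetic vowel.

5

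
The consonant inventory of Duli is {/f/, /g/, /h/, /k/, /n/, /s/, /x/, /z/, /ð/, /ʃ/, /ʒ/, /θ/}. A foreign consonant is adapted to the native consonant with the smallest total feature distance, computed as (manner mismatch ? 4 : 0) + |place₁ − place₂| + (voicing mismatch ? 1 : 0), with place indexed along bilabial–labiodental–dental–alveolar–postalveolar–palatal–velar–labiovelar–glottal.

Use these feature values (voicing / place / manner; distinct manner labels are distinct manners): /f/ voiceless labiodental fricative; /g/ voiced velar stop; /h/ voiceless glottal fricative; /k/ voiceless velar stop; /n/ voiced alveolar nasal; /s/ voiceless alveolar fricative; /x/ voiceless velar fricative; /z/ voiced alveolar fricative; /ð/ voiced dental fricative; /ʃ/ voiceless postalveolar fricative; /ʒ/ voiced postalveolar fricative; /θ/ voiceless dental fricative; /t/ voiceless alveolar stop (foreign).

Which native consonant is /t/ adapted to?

k

/k/ is closest: same manner (stop), place distance 3 (alveolar→velar), same voicing; total 3. Next closest is /g/ at distance 4.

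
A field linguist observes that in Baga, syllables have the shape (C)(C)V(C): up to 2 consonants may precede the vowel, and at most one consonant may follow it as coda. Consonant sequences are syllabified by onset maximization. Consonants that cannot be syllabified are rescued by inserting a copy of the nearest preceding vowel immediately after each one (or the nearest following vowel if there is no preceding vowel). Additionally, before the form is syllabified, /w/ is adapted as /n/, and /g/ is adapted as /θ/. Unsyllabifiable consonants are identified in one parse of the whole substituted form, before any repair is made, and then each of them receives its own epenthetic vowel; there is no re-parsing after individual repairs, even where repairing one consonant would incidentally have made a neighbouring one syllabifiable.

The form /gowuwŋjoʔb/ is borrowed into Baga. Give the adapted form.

θonunŋjoʔbo

Substitution: /g/ → /θ/, /w/ → /n/, giving /θonunŋjoʔb/.
The consonants /b/ cannot be parsed into a legal (C)(C)V(C) syllable (at most one coda consonant is licensed; onsets may contain at most 2 consonants).
Inserting the epenthetic vowel yields /b/ → /bo/.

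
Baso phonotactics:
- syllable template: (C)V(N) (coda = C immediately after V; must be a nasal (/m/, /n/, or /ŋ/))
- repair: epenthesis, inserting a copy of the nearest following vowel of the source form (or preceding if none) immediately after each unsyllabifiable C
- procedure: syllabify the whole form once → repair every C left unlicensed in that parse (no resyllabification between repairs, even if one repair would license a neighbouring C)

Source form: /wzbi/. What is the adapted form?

Syllabifying with onset maximization leaves /w/, /z/ stranded (only a nasal (/m/, /n/, or /ŋ/) is licensed in coda position; onsets are limited to one consonant).
Each unlicensed consonant becomes the onset of a new syllable: /w/ → /wi/, /z/ → /zi/.

wizibi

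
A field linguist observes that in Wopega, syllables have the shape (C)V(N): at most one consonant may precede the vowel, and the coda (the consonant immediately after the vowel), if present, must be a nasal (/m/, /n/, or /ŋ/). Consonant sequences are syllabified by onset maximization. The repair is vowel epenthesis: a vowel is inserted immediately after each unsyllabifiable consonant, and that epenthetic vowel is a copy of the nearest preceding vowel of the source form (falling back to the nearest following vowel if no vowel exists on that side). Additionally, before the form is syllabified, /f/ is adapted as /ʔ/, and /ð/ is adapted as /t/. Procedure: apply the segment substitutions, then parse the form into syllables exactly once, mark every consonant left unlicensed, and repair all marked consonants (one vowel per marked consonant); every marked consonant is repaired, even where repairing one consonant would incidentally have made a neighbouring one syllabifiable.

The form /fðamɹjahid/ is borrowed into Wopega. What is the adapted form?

Substitution: /f/ → /ʔ/, /ð/ → /t/, giving /ʔtamɹjahid/.
The consonants /ʔ/, /ɹ/, /d/ cannot be parsed into a legal (C)V(N) syllable (only a nasal (/m/, /n/, or /ŋ/) is licensed in coda position; onsets are limited to one consonant).
Epenthesis after each stranded consonant: /ʔ/ → /ʔa/, /ɹ/ → /ɹa/, /d/ → /di/.

ʔatamɹajahidi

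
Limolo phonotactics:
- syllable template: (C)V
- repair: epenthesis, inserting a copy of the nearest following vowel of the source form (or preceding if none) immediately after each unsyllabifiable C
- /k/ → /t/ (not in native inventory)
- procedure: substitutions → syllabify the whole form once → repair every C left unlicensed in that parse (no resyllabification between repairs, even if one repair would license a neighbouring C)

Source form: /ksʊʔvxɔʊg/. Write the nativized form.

tʊsʊʔɔvɔxɔʊgʊ

Substitution: /k/ → /t/, giving /tsʊʔvxɔʊg/.
The consonants /t/, /ʔ/, /v/, /g/ cannot be parsed into a legal (C)V syllable (no codas are permitted; onsets are limited to one consonant).
Each unlicensed consonant becomes the onset of a new syllable: /t/ → /tʊ/, /ʔ/ → /ʔɔ/, /v/ → /vɔ/, /g/ → /gʊ/.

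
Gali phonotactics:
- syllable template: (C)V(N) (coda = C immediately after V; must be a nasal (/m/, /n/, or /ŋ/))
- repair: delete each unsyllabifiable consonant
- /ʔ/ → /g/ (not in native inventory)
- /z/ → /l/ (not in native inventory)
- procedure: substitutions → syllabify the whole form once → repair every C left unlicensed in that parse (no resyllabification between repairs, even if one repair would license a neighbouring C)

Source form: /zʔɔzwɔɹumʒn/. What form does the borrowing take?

gɔwɔɹum

Substitution: /z/ → /l/, /ʔ/ → /g/, giving /lgɔlwɔɹumʒn/.
The consonants /l/, /l/, /ʒ/, /n/ cannot be parsed into a legal (C)V(N) syllable (only a nasal (/m/, /n/, or /ŋ/) is licensed in coda position; onsets are limited to one consonant).
Deleting the stranded consonants removes /l/, /l/, /ʒ/, /n/.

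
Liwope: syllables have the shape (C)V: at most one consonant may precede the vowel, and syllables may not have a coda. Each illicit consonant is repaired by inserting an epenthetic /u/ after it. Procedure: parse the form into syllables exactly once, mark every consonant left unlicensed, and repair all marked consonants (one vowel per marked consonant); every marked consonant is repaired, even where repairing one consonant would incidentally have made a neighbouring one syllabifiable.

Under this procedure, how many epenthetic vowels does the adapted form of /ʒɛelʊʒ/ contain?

1

The unsyllabifiable consonants are /ʒ/; each receives one epenthetic vowel.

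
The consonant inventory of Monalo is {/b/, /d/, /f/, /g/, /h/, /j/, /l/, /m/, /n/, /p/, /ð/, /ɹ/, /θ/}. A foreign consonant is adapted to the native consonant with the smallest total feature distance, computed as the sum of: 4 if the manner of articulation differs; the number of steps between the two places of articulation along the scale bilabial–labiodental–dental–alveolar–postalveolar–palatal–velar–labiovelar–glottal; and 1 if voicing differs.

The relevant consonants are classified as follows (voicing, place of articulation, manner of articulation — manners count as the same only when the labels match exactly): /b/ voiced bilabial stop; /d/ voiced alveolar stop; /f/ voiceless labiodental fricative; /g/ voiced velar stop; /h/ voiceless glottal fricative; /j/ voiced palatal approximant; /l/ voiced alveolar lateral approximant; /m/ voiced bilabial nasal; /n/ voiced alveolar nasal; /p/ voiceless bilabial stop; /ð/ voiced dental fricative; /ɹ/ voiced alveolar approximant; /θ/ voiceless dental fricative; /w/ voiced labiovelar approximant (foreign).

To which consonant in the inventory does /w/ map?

/j/ is closest: same manner (approximant), place distance 2 (labiovelar→palatal), same voicing; total 2. Next closest is /ɹ/ at distance 4.

j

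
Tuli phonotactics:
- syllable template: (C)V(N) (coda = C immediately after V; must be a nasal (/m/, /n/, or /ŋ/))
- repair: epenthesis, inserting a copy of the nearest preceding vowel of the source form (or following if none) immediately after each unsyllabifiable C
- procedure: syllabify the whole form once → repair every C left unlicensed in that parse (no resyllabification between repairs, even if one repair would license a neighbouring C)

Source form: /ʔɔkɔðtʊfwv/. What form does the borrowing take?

Under (C)V(N), the unsyllabifiable consonants are /ð/, /f/, /w/, /v/ (only a nasal (/m/, /n/, or /ŋ/) is licensed in coda position; onsets are limited to one consonant).
Each unlicensed consonant becomes the onset of a new syllable: /ð/ → /ðɔ/, /f/ → /fʊ/, /w/ → /wʊ/, /v/ → /vʊ/.

ʔɔkɔðɔtʊfʊwʊvʊ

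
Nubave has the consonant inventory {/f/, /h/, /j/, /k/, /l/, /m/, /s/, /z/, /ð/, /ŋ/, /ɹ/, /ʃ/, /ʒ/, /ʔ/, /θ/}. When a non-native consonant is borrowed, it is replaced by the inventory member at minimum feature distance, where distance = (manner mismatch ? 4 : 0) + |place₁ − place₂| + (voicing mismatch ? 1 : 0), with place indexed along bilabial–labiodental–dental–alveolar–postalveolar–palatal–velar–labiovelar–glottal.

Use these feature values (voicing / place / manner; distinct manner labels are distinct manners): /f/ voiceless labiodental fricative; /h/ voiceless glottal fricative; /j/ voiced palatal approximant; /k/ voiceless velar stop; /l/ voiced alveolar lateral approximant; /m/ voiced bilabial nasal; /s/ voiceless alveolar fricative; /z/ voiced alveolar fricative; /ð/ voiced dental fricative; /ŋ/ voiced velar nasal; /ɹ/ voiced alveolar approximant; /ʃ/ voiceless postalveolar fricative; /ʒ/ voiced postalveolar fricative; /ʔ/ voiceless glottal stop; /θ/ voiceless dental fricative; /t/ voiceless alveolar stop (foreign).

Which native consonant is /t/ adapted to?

/k/ is closest: same manner (stop), place distance 3 (alveolar→velar), same voicing; total 3. Next closest is /s/ at distance 4.

k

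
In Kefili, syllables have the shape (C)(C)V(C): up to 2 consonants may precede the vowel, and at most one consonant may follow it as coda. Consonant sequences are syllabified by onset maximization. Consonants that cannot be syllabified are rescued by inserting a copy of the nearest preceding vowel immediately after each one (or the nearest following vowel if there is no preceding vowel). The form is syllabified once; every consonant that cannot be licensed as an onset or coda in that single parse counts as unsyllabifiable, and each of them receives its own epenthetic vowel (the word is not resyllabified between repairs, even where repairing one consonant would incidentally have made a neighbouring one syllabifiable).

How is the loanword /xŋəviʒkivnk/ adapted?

Syllabifying with onset maximization leaves /n/, /k/ stranded (at most one coda consonant is licensed; onsets may contain at most 2 consonants).
Each unlicensed consonant becomes the onset of a new syllable: /n/ → /ni/, /k/ → /ki/.

xŋəviʒkivniki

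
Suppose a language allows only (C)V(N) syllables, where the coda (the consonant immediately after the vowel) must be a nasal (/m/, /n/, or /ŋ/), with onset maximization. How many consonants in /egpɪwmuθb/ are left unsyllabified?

The consonants /g/, /w/, /θ/, /b/ cannot be parsed into a legal (C)V(N) syllable (only a nasal (/m/, /n/, or /ŋ/) is licensed in coda position; onsets are limited to one consonant).

4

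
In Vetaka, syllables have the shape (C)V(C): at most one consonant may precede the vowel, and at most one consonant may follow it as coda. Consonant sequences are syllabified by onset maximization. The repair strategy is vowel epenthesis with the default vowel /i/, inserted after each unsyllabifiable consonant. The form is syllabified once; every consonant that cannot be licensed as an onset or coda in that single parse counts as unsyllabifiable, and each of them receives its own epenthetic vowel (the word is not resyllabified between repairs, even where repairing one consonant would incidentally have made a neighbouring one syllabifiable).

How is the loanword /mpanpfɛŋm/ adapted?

mipanpifɛŋmi

Under (C)V(C), the unsyllabifiable consonants are /m/, /p/, /m/ (at most one coda consonant is licensed; onsets are limited to one consonant).
Epenthesis after each stranded consonant: /m/ → /mi/, /p/ → /pi/, /m/ → /mi/.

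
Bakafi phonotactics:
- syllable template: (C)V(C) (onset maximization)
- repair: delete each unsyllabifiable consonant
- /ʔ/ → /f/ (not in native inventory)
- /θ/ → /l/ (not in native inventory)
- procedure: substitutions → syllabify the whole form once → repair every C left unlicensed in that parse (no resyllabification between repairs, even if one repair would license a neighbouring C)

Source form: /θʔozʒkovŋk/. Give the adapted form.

Substitution: /θ/ → /l/, /ʔ/ → /f/, giving /lfozʒkovŋk/.
The consonants /l/, /ʒ/, /ŋ/, /k/ cannot be parsed into a legal (C)V(C) syllable (at most one coda consonant is licensed; onsets are limited to one consonant).
Deleting the stranded consonants removes /l/, /ʒ/, /ŋ/, /k/.

fozkov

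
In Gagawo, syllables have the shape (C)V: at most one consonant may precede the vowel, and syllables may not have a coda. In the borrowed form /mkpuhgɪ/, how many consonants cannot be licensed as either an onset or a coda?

Under (C)V, the unsyllabifiable consonants are /m/, /k/, /h/ (no codas are permitted; onsets are limited to one consonant).

3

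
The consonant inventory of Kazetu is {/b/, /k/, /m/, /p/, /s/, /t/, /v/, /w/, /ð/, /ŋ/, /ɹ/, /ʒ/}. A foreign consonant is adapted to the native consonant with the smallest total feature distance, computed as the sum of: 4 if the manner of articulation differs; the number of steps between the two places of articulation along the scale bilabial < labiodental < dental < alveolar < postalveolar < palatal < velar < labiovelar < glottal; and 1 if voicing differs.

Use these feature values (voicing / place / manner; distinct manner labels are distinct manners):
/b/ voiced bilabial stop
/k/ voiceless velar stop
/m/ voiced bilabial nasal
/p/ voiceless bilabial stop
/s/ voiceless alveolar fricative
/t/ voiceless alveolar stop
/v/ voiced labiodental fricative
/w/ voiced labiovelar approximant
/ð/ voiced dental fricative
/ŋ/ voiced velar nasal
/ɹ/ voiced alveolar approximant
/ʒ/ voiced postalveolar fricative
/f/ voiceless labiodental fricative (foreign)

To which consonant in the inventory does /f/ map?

/v/ is closest: same manner (fricative), place distance 0 (labiodental→labiodental), voicing differs (+1); total 1. Next closest is /s/ at distance 2.

v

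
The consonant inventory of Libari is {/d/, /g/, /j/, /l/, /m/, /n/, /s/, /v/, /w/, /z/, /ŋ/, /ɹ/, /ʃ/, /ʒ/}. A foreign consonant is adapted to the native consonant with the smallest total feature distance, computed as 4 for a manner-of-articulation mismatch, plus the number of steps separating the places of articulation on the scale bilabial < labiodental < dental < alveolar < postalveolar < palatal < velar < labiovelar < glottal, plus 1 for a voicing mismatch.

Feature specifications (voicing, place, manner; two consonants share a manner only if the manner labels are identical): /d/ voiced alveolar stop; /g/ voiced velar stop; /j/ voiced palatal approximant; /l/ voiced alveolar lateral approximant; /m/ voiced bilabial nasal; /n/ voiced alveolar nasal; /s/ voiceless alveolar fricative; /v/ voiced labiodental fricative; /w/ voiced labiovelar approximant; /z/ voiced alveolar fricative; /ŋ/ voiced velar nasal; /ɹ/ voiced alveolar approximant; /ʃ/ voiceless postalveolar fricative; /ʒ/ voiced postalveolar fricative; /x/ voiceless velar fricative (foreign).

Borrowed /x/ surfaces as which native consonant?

/ʃ/ is closest: same manner (fricative), place distance 2 (velar→postalveolar), same voicing; total 2. Next closest is /s/ at distance 3.

ʃ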